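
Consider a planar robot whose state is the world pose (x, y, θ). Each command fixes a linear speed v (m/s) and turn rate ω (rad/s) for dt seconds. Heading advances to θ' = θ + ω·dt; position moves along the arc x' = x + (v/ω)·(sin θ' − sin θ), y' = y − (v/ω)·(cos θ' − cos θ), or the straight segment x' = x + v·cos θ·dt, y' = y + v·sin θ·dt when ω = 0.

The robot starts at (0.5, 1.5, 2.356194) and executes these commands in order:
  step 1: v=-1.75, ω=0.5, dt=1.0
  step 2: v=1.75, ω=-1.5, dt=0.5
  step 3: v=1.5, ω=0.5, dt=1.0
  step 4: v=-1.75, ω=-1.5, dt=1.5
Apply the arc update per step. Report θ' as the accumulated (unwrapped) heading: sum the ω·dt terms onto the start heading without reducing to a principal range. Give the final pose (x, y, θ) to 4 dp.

step 1: θ'=2.8562 (R=-3.5000) → pose (1.9895, 0.6164, 2.8562)
step 2: θ'=2.1062 (R=-1.1667) → pose (1.3145, 1.1407, 2.1062)
step 3: θ'=2.6062 (R=3.0000) → pose (0.2649, 2.1904, 2.6062)
step 4: θ'=0.3562 (R=1.1667) → pose (0.0765, 0.0935, 0.3562)

(0.0765, 0.0935, 0.3562)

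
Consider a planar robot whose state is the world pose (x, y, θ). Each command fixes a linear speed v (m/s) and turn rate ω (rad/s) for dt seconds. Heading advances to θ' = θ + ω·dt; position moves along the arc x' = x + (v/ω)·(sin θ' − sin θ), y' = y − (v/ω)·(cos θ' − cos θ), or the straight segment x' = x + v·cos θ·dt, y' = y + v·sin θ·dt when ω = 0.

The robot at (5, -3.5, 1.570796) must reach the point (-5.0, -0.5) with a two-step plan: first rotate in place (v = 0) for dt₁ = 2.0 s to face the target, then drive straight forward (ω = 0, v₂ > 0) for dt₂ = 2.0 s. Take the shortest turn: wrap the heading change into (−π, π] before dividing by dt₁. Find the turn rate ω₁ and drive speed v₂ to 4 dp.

heading to target = atan2(-0.5−-3.5, -5−5) = 2.8501
Δθ = wrap(2.8501 − 1.5708) = 1.2793; ω₁ = Δθ/dt₁ = 0.6397
distance = √((-5−5)² + (-0.5−-3.5)²) = 10.4403; v₂ = distance/dt₂ = 5.2202

ω₁ = 0.6397, v₂ = 5.2202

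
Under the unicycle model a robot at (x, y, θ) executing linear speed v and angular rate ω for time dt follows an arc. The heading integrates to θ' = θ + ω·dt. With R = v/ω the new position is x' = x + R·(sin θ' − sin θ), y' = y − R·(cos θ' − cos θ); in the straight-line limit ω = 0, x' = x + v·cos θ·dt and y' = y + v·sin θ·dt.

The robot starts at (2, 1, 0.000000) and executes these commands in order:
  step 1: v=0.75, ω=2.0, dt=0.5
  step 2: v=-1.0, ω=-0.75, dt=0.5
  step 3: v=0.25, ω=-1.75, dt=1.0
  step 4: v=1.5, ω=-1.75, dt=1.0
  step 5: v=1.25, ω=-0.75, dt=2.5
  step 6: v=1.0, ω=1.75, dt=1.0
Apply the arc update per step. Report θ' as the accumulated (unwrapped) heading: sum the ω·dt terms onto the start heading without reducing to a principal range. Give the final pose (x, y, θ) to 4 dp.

step 1: θ'=1.0000 (R=0.3750) → pose (2.3156, 1.1724, 1.0000)
step 2: θ'=0.6250 (R=1.3333) → pose (1.9737, 0.8115, 0.6250)
step 3: θ'=-1.1250 (R=-0.1429) → pose (2.1862, 0.7573, -1.1250)
step 4: θ'=-2.8750 (R=-0.8571) → pose (1.6386, -0.4392, -2.8750)
step 5: θ'=-4.7500 (R=-1.6667) → pose (-0.4659, 1.2313, -4.7500)
step 6: θ'=-3.0000 (R=0.5714) → pose (-1.1176, 1.8185, -3.0000)

(-1.1176, 1.8185, -3.0000)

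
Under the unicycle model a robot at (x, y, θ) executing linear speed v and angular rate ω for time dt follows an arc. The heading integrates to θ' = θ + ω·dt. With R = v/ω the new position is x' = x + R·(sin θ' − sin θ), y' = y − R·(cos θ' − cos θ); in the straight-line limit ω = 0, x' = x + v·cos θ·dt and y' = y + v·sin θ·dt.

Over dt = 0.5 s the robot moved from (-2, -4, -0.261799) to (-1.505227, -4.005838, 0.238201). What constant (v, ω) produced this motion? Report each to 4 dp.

Δθ = 0.238201 − -0.261799 = 0.500000
ω = Δθ/dt = 0.500000/0.5 = 1.0000
R = Δx/(sin θ' − sin θ) = 1.0000
v = R·ω = 1.0000·1.0000 = 1.0000

v = 1.0000, ω = 1.0000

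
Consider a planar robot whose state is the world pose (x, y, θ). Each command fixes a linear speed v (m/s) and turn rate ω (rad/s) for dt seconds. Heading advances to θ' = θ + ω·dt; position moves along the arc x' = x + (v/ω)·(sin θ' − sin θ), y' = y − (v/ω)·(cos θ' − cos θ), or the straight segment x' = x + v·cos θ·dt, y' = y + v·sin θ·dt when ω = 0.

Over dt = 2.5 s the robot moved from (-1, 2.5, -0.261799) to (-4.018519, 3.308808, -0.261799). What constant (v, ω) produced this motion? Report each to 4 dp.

Δθ = -0.261799 − -0.261799 = 0.000000
ω = Δθ/dt = 0.000000/2.5 = 0.0000
ω = 0 → v = (Δx·cos θ + Δy·sin θ)/dt = -1.2500

v = -1.2500, ω = 0.0000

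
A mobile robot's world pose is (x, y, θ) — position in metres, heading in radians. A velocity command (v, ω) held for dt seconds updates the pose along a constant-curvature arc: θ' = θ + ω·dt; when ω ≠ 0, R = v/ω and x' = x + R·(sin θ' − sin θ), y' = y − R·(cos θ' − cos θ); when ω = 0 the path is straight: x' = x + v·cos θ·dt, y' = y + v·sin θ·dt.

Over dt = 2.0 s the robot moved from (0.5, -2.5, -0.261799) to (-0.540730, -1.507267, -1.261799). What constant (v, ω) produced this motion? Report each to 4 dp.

v = -0.7500, ω = -0.5000

Δθ = -1.261799 − -0.261799 = -1.000000
ω = Δθ/dt = -1.000000/2.0 = -0.5000
R = Δx/(sin θ' − sin θ) = 1.5000
v = R·ω = 1.5000·-0.5000 = -0.7500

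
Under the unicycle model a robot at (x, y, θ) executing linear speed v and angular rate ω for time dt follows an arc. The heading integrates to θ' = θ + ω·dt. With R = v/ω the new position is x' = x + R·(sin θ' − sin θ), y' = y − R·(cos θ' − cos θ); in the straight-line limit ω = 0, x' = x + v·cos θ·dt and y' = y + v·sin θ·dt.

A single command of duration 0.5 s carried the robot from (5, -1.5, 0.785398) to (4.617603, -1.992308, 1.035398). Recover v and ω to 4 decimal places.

Δθ = 1.035398 − 0.785398 = 0.250000
ω = Δθ/dt = 0.250000/0.5 = 0.5000
R = −Δy/(cos θ' − cos θ) = -2.5000
v = R·ω = -2.5000·0.5000 = -1.2500

v = -1.2500, ω = 0.5000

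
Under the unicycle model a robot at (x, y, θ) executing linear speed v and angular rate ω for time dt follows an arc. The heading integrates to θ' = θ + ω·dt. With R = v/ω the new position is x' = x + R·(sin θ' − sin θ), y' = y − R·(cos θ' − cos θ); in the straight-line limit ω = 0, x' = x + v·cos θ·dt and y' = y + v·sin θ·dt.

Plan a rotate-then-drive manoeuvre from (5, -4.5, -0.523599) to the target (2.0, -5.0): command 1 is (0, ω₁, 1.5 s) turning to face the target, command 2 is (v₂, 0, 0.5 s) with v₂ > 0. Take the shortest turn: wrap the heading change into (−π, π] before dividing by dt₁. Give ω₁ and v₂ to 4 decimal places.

heading to target = atan2(-5−-4.5, 2−5) = -2.9764
Δθ = wrap(-2.9764 − -0.5236) = -2.4528; ω₁ = Δθ/dt₁ = -1.6352
distance = √((2−5)² + (-5−-4.5)²) = 3.0414; v₂ = distance/dt₂ = 6.0828

ω₁ = -1.6352, v₂ = 6.0828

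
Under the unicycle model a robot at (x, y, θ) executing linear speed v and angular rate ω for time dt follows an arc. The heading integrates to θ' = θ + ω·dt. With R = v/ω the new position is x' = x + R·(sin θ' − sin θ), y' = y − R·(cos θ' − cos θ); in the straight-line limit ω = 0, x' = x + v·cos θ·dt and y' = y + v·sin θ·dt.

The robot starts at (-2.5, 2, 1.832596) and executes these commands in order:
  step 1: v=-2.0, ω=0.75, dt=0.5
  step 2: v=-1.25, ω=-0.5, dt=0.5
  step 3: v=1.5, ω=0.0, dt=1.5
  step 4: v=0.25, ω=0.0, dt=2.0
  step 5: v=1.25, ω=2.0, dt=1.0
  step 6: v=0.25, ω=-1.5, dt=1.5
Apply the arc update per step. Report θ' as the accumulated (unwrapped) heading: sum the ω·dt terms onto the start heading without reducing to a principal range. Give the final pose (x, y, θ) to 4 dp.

step 1: θ'=2.2076 (R=-2.6667) → pose (-2.0682, 1.1045, 2.2076)
step 2: θ'=1.9576 (R=2.5000) → pose (-1.7629, 0.5610, 1.9576)
step 3: θ'=1.9576 (straight) → pose (-2.6117, 2.6448, 1.9576)
step 4: θ'=1.9576 (straight) → pose (-2.8003, 3.1079, 1.9576)
step 5: θ'=3.9576 (R=0.6250) → pose (-3.8344, 3.3003, 3.9576)
step 6: θ'=1.7076 (R=-0.1667) → pose (-4.1209, 3.3918, 1.7076)

(-4.1209, 3.3918, 1.7076)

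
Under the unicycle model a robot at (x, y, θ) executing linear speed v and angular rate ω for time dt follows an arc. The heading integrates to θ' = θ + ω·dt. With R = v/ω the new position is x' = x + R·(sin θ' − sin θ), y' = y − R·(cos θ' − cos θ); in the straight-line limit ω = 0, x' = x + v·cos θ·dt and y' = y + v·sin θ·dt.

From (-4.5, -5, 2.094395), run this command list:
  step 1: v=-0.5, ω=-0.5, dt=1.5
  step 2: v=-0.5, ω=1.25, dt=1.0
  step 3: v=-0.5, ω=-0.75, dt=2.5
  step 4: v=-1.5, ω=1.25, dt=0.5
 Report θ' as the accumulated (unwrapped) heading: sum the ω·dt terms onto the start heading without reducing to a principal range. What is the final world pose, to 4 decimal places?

step 1: θ'=1.3444 (R=1.0000) → pose (-4.3915, -5.7245, 1.3444)
step 2: θ'=2.5944 (R=-0.4000) → pose (-4.2099, -6.1559, 2.5944)
step 3: θ'=0.7194 (R=0.6667) → pose (-4.1174, -7.2266, 0.7194)
step 4: θ'=1.3444 (R=-1.2000) → pose (-4.4961, -7.8599, 1.3444)

(-4.4961, -7.8599, 1.3444)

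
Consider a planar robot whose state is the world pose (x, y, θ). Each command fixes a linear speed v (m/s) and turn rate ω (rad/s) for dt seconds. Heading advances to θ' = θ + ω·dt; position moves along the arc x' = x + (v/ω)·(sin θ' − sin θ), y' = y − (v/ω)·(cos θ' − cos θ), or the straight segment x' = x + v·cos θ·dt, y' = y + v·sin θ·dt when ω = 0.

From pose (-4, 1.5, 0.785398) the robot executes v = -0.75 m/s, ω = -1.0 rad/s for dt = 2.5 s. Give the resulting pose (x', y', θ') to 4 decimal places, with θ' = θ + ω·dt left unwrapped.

(-5.2726, 2.1378, -1.7146)

θ' = 0.7854 + -1.0·2.5 = -1.7146
R = v/ω = -0.75/-1.0 = 0.7500
x' = -4 + 0.7500·(sin -1.7146 − sin 0.7854) = -5.2726
y' = 1.5 − 0.7500·(cos -1.7146 − cos 0.7854) = 2.1378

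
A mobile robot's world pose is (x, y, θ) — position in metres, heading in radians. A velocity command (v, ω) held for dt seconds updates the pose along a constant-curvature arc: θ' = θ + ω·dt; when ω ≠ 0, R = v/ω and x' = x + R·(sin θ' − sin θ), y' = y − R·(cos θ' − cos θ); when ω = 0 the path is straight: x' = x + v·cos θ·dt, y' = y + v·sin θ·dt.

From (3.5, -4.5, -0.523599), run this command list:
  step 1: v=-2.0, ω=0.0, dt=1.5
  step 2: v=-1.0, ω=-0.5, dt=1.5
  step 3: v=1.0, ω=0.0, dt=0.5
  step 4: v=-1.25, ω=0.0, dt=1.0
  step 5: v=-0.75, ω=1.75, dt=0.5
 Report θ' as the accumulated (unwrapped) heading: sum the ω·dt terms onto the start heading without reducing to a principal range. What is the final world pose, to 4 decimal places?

(-0.4735, -0.8670, -0.3986)

step 1: θ'=-0.5236 (straight) → pose (0.9019, -3.0000, -0.5236)
step 2: θ'=-1.2736 (R=2.0000) → pose (-0.0104, -1.8536, -1.2736)
step 3: θ'=-1.2736 (straight) → pose (0.1360, -2.3317, -1.2736)
step 4: θ'=-1.2736 (straight) → pose (-0.2300, -1.1365, -1.2736)
step 5: θ'=-0.3986 (R=-0.4286) → pose (-0.4735, -0.8670, -0.3986)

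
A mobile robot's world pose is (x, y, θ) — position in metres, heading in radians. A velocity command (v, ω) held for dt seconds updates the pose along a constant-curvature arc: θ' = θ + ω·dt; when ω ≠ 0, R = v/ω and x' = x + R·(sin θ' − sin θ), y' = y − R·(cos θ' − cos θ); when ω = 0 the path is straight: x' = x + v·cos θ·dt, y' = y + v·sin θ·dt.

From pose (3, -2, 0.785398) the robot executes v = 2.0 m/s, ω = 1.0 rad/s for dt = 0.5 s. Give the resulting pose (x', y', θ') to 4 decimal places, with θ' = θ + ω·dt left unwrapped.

θ' = 0.7854 + 1.0·0.5 = 1.2854
R = v/ω = 2.0/1.0 = 2.0000
x' = 3 + 2.0000·(sin 1.2854 − sin 0.7854) = 3.5049
y' = -2 − 2.0000·(cos 1.2854 − cos 0.7854) = -1.1489

(3.5049, -1.1489, 1.2854)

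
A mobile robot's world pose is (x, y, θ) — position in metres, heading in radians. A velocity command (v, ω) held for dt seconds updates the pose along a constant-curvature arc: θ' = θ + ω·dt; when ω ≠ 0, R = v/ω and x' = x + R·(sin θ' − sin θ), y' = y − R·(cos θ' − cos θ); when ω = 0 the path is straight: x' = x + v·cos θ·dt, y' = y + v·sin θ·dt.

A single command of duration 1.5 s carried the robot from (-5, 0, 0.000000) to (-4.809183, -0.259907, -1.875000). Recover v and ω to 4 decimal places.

v = 0.2500, ω = -1.2500

Δθ = -1.875000 − 0.000000 = -1.875000
ω = Δθ/dt = -1.875000/1.5 = -1.2500
R = −Δy/(cos θ' − cos θ) = -0.2000
v = R·ω = -0.2000·-1.2500 = 0.2500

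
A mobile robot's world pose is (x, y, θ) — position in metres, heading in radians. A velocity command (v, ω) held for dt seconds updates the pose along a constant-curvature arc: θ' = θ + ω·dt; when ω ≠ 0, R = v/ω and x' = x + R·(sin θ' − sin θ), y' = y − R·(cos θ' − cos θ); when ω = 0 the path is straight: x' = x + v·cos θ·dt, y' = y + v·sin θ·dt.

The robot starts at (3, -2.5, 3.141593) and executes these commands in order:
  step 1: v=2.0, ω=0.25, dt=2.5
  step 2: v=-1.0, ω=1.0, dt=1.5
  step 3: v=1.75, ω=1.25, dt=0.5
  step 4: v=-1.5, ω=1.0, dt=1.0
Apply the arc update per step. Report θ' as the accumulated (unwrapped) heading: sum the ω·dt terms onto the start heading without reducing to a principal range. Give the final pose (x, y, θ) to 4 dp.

step 1: θ'=3.7666 (R=8.0000) → pose (-1.6808, -4.0123, 3.7666)
step 2: θ'=5.2666 (R=-1.0000) → pose (-1.4156, -2.6751, 5.2666)
step 3: θ'=5.8916 (R=1.4000) → pose (-0.7594, -3.2323, 5.8916)
step 4: θ'=6.8916 (R=-1.5000) → pose (-2.1893, -3.3879, 6.8916)

(-2.1893, -3.3879, 6.8916)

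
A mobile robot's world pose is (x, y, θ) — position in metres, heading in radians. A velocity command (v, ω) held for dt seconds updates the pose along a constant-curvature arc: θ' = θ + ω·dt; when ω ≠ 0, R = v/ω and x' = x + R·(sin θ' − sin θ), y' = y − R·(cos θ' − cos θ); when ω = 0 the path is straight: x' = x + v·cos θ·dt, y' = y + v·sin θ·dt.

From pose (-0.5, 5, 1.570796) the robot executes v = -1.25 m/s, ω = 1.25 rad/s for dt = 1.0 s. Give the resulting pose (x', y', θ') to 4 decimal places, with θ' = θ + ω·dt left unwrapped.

(0.1847, 4.0510, 2.8208)

θ' = 1.5708 + 1.25·1.0 = 2.8208
R = v/ω = -1.25/1.25 = -1.0000
x' = -0.5 + -1.0000·(sin 2.8208 − sin 1.5708) = 0.1847
y' = 5 − -1.0000·(cos 2.8208 − cos 1.5708) = 4.0510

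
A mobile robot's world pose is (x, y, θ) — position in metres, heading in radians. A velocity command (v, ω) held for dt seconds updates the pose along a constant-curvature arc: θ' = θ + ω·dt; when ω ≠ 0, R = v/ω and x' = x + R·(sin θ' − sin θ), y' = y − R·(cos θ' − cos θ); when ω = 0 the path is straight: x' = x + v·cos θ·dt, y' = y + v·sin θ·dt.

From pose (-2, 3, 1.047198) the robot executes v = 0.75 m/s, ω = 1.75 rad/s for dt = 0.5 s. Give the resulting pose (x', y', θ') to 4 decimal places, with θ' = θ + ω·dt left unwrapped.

θ' = 1.0472 + 1.75·0.5 = 1.9222
R = v/ω = 0.75/1.75 = 0.4286
x' = -2 + 0.4286·(sin 1.9222 − sin 1.0472) = -1.9688
y' = 3 − 0.4286·(cos 1.9222 − cos 1.0472) = 3.3618

(-1.9688, 3.3618, 1.9222)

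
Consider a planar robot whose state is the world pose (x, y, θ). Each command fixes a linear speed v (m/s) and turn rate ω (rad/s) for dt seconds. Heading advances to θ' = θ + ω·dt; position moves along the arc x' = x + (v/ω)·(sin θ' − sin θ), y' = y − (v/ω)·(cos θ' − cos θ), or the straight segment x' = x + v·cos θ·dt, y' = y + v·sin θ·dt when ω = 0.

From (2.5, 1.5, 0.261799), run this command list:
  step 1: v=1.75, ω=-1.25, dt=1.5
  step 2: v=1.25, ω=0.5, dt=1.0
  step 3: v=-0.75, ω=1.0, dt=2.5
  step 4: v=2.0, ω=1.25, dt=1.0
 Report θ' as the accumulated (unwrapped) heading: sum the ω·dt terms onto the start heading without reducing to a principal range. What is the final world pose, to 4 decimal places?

step 1: θ'=-1.6132 (R=-1.4000) → pose (4.2611, 0.0884, -1.6132)
step 2: θ'=-1.1132 (R=2.5000) → pose (4.5160, -1.1221, -1.1132)
step 3: θ'=1.3868 (R=-0.7500) → pose (3.1059, -1.3162, 1.3868)
step 4: θ'=2.6368 (R=1.6000) → pose (2.3067, 0.3769, 2.6368)

(2.3067, 0.3769, 2.6368)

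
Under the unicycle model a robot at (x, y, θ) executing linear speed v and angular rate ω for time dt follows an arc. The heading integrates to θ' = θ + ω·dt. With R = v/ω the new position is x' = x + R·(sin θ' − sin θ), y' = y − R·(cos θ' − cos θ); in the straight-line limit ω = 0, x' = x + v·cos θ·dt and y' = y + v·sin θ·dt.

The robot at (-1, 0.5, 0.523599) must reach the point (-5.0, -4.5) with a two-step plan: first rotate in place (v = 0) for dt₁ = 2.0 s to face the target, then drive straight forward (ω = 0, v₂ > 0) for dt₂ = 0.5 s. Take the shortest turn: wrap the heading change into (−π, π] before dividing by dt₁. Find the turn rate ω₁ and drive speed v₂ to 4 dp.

ω₁ = -1.3846, v₂ = 12.8062

heading to target = atan2(-4.5−0.5, -5−-1) = -2.2455
Δθ = wrap(-2.2455 − 0.5236) = -2.7691; ω₁ = Δθ/dt₁ = -1.3846
distance = √((-5−-1)² + (-4.5−0.5)²) = 6.4031; v₂ = distance/dt₂ = 12.8062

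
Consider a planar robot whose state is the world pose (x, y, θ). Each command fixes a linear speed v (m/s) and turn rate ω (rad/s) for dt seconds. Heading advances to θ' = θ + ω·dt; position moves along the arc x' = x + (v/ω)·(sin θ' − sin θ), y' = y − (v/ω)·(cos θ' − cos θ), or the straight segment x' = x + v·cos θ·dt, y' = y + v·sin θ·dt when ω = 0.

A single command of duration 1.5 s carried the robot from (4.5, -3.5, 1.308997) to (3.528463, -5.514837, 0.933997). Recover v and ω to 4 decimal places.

Δθ = 0.933997 − 1.308997 = -0.375000
ω = Δθ/dt = -0.375000/1.5 = -0.2500
R = −Δy/(cos θ' − cos θ) = 6.0000
v = R·ω = 6.0000·-0.2500 = -1.5000

v = -1.5000, ω = -0.2500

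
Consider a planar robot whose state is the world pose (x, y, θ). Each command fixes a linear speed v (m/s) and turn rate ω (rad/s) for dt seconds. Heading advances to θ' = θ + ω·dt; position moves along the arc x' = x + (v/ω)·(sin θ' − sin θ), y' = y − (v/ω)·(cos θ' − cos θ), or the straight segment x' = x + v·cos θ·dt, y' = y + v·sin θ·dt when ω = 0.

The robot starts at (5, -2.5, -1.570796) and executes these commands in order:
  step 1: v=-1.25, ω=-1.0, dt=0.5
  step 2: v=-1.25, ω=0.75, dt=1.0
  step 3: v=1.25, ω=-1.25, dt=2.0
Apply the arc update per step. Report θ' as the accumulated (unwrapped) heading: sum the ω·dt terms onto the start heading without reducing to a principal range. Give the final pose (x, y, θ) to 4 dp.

(3.7082, -1.7148, -3.8208)

step 1: θ'=-2.0708 (R=1.2500) → pose (5.1530, -1.9007, -2.0708)
step 2: θ'=-1.3208 (R=-1.6667) → pose (5.3052, -0.6893, -1.3208)
step 3: θ'=-3.8208 (R=-1.0000) → pose (3.7082, -1.7148, -3.8208)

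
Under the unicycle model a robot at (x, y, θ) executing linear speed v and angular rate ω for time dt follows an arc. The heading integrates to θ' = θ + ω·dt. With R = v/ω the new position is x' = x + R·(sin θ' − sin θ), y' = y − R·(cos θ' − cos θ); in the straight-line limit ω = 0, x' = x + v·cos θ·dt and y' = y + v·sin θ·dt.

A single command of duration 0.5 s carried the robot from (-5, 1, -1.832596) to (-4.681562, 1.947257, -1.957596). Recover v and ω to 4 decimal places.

v = -2.0000, ω = -0.2500

Δθ = -1.957596 − -1.832596 = -0.125000
ω = Δθ/dt = -0.125000/0.5 = -0.2500
R = −Δy/(cos θ' − cos θ) = 8.0000
v = R·ω = 8.0000·-0.2500 = -2.0000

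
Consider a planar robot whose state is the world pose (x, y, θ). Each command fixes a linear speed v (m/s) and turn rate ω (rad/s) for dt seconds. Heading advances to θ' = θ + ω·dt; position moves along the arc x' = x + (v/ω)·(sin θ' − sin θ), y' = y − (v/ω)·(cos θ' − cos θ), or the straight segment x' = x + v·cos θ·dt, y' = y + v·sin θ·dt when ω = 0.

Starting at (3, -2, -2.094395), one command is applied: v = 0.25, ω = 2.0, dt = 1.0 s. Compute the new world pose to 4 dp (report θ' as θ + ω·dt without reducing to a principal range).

(3.0965, -2.1869, -0.0944)

θ' = -2.0944 + 2.0·1.0 = -0.0944
R = v/ω = 0.25/2.0 = 0.1250
x' = 3 + 0.1250·(sin -0.0944 − sin -2.0944) = 3.0965
y' = -2 − 0.1250·(cos -0.0944 − cos -2.0944) = -2.1869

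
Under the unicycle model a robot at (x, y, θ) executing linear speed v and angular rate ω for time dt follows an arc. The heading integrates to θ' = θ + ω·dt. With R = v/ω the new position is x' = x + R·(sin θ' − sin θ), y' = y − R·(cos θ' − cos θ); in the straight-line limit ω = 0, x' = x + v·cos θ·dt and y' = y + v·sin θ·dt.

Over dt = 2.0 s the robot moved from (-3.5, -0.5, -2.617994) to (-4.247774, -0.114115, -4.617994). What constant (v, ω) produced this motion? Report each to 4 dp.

Δθ = -4.617994 − -2.617994 = -2.000000
ω = Δθ/dt = -2.000000/2.0 = -1.0000
R = Δx/(sin θ' − sin θ) = -0.5000
v = R·ω = -0.5000·-1.0000 = 0.5000

v = 0.5000, ω = -1.0000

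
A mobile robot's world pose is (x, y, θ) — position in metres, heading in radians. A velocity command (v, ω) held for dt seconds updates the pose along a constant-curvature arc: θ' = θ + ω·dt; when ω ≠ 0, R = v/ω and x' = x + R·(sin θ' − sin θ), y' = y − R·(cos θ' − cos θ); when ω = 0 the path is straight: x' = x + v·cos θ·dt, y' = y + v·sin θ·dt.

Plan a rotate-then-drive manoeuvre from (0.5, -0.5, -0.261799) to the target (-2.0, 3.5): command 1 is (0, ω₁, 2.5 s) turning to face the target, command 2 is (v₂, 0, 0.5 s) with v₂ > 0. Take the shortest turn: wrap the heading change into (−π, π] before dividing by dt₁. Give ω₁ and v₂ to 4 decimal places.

ω₁ = 0.9565, v₂ = 9.4340

heading to target = atan2(3.5−-0.5, -2−0.5) = 2.1294
Δθ = wrap(2.1294 − -0.2618) = 2.3912; ω₁ = Δθ/dt₁ = 0.9565
distance = √((-2−0.5)² + (3.5−-0.5)²) = 4.7170; v₂ = distance/dt₂ = 9.4340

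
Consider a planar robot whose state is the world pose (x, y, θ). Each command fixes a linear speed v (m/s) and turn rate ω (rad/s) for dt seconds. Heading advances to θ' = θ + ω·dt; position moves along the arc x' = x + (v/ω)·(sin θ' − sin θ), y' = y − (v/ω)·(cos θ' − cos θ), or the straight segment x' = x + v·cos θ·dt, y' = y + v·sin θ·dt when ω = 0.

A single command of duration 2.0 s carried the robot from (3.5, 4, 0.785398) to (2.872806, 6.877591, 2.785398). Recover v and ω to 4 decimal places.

v = 1.7500, ω = 1.0000

Δθ = 2.785398 − 0.785398 = 2.000000
ω = Δθ/dt = 2.000000/2.0 = 1.0000
R = −Δy/(cos θ' − cos θ) = 1.7500
v = R·ω = 1.7500·1.0000 = 1.7500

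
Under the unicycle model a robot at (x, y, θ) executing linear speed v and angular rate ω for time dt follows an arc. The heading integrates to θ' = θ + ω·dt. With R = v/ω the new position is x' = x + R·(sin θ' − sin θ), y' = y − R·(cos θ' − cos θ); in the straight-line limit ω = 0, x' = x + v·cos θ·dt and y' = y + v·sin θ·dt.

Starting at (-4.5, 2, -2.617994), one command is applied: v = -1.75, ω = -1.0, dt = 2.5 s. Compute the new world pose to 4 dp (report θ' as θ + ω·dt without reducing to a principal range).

(-2.0170, -0.2061, -5.1180)

θ' = -2.6180 + -1.0·2.5 = -5.1180
R = v/ω = -1.75/-1.0 = 1.7500
x' = -4.5 + 1.7500·(sin -5.1180 − sin -2.6180) = -2.0170
y' = 2 − 1.7500·(cos -5.1180 − cos -2.6180) = -0.2061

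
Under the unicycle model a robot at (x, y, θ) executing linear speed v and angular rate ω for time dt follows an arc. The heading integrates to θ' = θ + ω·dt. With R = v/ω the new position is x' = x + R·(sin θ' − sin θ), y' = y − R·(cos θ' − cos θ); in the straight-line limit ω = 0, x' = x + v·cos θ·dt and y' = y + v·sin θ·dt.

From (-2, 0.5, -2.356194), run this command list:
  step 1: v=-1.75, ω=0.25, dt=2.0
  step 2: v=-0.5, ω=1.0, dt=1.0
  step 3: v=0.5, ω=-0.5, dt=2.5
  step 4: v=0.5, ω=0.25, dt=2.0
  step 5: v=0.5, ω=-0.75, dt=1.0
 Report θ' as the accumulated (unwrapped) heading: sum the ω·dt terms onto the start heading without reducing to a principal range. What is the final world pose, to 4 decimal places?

step 1: θ'=-1.8562 (R=-7.0000) → pose (-0.2329, 3.4790, -1.8562)
step 2: θ'=-0.8562 (R=-0.5000) → pose (-0.3350, 3.9474, -0.8562)
step 3: θ'=-2.1062 (R=-1.0000) → pose (-0.2303, 2.7819, -2.1062)
step 4: θ'=-1.6062 (R=2.0000) → pose (-0.5089, 1.8323, -1.6062)
step 5: θ'=-2.3562 (R=-0.6667) → pose (-0.7037, 1.3845, -2.3562)

(-0.7037, 1.3845, -2.3562)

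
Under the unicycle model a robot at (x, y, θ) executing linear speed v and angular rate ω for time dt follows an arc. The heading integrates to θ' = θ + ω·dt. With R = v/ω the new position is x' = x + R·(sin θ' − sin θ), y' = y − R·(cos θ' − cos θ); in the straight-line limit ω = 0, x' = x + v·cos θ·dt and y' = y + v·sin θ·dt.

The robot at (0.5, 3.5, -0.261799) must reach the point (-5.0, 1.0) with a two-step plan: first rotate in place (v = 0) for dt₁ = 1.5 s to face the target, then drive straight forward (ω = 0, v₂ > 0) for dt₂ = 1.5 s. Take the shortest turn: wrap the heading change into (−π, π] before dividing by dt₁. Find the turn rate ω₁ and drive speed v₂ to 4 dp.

ω₁ = -1.6354, v₂ = 4.0277

heading to target = atan2(1−3.5, -5−0.5) = -2.7150
Δθ = wrap(-2.7150 − -0.2618) = -2.4532; ω₁ = Δθ/dt₁ = -1.6354
distance = √((-5−0.5)² + (1−3.5)²) = 6.0415; v₂ = distance/dt₂ = 4.0277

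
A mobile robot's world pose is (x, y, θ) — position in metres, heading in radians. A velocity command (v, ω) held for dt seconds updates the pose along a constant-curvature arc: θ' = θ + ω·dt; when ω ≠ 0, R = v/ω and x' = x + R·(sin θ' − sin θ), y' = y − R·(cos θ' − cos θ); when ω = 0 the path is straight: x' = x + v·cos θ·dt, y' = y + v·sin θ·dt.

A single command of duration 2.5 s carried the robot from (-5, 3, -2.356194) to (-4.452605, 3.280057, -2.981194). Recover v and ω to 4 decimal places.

v = -0.2500, ω = -0.2500

Δθ = -2.981194 − -2.356194 = -0.625000
ω = Δθ/dt = -0.625000/2.5 = -0.2500
R = Δx/(sin θ' − sin θ) = 1.0000
v = R·ω = 1.0000·-0.2500 = -0.2500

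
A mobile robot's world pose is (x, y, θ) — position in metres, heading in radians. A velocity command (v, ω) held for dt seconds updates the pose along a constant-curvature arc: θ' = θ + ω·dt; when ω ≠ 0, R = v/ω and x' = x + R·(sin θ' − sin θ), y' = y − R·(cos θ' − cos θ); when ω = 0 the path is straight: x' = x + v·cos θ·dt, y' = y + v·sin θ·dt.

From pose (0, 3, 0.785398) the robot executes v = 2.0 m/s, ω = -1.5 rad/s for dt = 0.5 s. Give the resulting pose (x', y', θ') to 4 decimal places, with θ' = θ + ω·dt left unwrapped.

θ' = 0.7854 + -1.5·0.5 = 0.0354
R = v/ω = 2.0/-1.5 = -1.3333
x' = 0 + -1.3333·(sin 0.0354 − sin 0.7854) = 0.8956
y' = 3 − -1.3333·(cos 0.0354 − cos 0.7854) = 3.3897

(0.8956, 3.3897, 0.0354)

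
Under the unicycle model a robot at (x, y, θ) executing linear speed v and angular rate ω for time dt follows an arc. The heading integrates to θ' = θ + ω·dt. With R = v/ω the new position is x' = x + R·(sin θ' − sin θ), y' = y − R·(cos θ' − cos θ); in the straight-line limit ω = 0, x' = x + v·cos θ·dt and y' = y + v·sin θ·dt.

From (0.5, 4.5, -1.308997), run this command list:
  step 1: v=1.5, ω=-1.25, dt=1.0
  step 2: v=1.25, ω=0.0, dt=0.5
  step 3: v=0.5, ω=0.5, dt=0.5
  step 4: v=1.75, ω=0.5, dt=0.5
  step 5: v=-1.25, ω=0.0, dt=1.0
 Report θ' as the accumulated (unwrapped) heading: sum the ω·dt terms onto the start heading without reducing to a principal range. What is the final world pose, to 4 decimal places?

step 1: θ'=-2.5590 (R=-1.2000) → pose (0.0011, 3.1874, -2.5590)
step 2: θ'=-2.5590 (straight) → pose (-0.5208, 2.8435, -2.5590)
step 3: θ'=-2.3090 (R=1.0000) → pose (-0.7103, 2.6814, -2.3090)
step 4: θ'=-2.0590 (R=3.5000) → pose (-1.2125, 1.9677, -2.0590)
step 5: θ'=-2.0590 (straight) → pose (-0.6262, 3.0717, -2.0590)

(-0.6262, 3.0717, -2.0590)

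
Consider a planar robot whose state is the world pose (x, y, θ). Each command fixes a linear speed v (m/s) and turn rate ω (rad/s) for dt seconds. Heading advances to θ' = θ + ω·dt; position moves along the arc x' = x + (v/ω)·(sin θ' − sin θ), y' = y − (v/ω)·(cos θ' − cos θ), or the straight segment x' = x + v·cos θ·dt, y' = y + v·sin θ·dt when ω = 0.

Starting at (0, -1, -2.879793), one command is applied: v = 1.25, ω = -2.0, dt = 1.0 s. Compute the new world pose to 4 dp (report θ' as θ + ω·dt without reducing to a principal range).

(-0.7780, -0.2922, -4.8798)

θ' = -2.8798 + -2.0·1.0 = -4.8798
R = v/ω = 1.25/-2.0 = -0.6250
x' = 0 + -0.6250·(sin -4.8798 − sin -2.8798) = -0.7780
y' = -1 − -0.6250·(cos -4.8798 − cos -2.8798) = -0.2922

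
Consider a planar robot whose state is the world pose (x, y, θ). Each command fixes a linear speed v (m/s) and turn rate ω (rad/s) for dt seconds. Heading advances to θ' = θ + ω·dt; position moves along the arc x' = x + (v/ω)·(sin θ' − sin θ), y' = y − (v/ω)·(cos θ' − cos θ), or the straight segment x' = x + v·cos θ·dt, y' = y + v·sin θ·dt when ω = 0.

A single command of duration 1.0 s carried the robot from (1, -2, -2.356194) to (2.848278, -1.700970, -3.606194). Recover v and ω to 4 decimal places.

Δθ = -3.606194 − -2.356194 = -1.250000
ω = Δθ/dt = -1.250000/1.0 = -1.2500
R = Δx/(sin θ' − sin θ) = 1.6000
v = R·ω = 1.6000·-1.2500 = -2.0000

v = -2.0000, ω = -1.2500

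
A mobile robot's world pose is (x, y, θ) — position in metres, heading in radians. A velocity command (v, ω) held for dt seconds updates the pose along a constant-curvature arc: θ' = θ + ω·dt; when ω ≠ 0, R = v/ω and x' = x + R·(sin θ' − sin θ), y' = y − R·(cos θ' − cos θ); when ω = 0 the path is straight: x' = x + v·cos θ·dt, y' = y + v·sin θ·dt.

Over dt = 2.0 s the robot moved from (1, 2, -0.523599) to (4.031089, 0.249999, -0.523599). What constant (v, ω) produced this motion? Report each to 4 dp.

v = 1.7500, ω = 0.0000

Δθ = -0.523599 − -0.523599 = 0.000000
ω = Δθ/dt = 0.000000/2.0 = 0.0000
ω = 0 → v = (Δx·cos θ + Δy·sin θ)/dt = 1.7500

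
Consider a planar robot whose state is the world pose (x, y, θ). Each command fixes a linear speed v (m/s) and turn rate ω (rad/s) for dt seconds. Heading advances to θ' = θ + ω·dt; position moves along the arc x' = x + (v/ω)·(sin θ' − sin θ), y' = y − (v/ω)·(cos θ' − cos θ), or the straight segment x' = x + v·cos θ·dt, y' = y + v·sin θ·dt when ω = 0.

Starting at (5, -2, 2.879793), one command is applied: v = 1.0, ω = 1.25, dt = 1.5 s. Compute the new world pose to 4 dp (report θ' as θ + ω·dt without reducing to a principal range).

θ' = 2.8798 + 1.25·1.5 = 4.7548
R = v/ω = 1.0/1.25 = 0.8000
x' = 5 + 0.8000·(sin 4.7548 − sin 2.8798) = 3.9937
y' = -2 − 0.8000·(cos 4.7548 − cos 2.8798) = -2.8067

(3.9937, -2.8067, 4.7548)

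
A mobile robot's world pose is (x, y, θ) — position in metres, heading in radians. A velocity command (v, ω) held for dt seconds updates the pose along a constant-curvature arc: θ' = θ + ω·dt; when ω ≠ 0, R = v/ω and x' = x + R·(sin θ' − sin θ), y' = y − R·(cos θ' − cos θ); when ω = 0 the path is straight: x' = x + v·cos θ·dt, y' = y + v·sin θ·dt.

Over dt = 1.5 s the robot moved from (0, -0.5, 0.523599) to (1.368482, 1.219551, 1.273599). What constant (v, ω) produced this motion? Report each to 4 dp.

v = 1.5000, ω = 0.5000

Δθ = 1.273599 − 0.523599 = 0.750000
ω = Δθ/dt = 0.750000/1.5 = 0.5000
R = −Δy/(cos θ' − cos θ) = 3.0000
v = R·ω = 3.0000·0.5000 = 1.5000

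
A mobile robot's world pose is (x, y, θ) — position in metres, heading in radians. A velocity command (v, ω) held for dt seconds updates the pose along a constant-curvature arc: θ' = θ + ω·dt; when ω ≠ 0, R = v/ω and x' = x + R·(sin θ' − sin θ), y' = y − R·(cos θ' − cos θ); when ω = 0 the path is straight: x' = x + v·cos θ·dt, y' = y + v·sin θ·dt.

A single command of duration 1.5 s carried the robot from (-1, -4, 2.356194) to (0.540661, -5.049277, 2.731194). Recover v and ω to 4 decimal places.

Δθ = 2.731194 − 2.356194 = 0.375000
ω = Δθ/dt = 0.375000/1.5 = 0.2500
R = Δx/(sin θ' − sin θ) = -5.0000
v = R·ω = -5.0000·0.2500 = -1.2500

v = -1.2500, ω = 0.2500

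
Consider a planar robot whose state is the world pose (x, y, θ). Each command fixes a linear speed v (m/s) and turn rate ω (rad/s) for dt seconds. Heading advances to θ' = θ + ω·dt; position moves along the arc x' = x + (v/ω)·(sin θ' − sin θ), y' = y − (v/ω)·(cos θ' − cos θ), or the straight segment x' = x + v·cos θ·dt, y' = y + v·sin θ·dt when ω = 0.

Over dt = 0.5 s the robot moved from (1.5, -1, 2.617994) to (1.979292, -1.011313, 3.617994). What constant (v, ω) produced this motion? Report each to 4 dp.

Δθ = 3.617994 − 2.617994 = 1.000000
ω = Δθ/dt = 1.000000/0.5 = 2.0000
R = Δx/(sin θ' − sin θ) = -0.5000
v = R·ω = -0.5000·2.0000 = -1.0000

v = -1.0000, ω = 2.0000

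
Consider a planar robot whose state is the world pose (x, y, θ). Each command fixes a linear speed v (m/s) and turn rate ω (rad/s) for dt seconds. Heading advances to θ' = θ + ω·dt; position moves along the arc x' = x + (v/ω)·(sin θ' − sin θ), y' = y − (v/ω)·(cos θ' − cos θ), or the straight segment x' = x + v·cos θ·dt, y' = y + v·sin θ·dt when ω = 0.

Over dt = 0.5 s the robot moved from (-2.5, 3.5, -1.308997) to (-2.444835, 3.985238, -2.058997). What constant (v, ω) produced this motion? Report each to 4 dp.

v = -1.0000, ω = -1.5000

Δθ = -2.058997 − -1.308997 = -0.750000
ω = Δθ/dt = -0.750000/0.5 = -1.5000
R = −Δy/(cos θ' − cos θ) = 0.6667
v = R·ω = 0.6667·-1.5000 = -1.0000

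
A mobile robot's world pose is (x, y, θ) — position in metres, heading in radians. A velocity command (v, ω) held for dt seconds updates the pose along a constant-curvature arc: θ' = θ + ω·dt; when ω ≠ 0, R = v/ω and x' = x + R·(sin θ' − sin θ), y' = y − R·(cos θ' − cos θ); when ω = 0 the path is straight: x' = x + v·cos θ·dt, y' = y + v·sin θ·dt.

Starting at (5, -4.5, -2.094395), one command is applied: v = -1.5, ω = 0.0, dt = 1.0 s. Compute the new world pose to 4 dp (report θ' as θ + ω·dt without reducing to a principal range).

(5.7500, -3.2010, -2.0944)

θ' = -2.0944 + 0.0·1.0 = -2.0944
ω = 0 → straight: x' = 5 + -1.5·cos(-2.0944)·1.0 = 5.7500
y' = -4.5 + -1.5·sin(-2.0944)·1.0 = -3.2010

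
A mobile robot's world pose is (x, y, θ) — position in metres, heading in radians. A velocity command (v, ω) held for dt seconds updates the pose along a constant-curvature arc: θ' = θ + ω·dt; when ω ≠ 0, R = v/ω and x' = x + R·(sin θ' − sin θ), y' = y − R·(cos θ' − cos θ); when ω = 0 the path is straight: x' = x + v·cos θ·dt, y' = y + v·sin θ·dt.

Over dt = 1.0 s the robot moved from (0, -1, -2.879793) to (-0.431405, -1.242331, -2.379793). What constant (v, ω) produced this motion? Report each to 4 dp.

v = 0.5000, ω = 0.5000

Δθ = -2.379793 − -2.879793 = 0.500000
ω = Δθ/dt = 0.500000/1.0 = 0.5000
R = Δx/(sin θ' − sin θ) = 1.0000
v = R·ω = 1.0000·0.5000 = 0.5000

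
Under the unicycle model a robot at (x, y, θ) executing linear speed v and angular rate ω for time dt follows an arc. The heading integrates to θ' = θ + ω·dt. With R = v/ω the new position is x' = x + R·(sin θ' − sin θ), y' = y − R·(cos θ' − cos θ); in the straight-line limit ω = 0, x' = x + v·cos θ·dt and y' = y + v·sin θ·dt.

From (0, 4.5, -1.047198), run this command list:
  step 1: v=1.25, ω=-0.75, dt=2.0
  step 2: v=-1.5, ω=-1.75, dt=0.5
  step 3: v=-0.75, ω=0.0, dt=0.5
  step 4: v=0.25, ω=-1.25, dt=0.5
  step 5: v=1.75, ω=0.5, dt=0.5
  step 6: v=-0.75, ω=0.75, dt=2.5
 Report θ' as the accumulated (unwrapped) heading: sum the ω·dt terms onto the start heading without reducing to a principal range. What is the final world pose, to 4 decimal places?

(1.3942, 3.4268, -1.9222)

step 1: θ'=-2.5472 (R=-1.6667) → pose (-0.5100, 2.2859, -2.5472)
step 2: θ'=-3.4222 (R=0.8571) → pose (0.2074, 2.3993, -3.4222)
step 3: θ'=-3.4222 (straight) → pose (0.5677, 2.2955, -3.4222)
step 4: θ'=-4.0472 (R=-0.2000) → pose (0.4657, 2.3642, -4.0472)
step 5: θ'=-3.7972 (R=3.5000) → pose (-0.1543, 2.9784, -3.7972)
step 6: θ'=-1.9222 (R=-1.0000) → pose (1.3942, 3.4268, -1.9222)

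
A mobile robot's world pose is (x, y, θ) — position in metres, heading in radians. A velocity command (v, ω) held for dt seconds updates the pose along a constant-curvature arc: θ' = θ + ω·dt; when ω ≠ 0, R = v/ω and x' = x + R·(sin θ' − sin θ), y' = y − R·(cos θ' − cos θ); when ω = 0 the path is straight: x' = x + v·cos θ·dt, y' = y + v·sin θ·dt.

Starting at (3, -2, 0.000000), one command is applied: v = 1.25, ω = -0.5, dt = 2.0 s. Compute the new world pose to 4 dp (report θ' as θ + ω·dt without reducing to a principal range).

(5.1037, -3.1492, -1.0000)

θ' = 0.0000 + -0.5·2.0 = -1.0000
R = v/ω = 1.25/-0.5 = -2.5000
x' = 3 + -2.5000·(sin -1.0000 − sin 0.0000) = 5.1037
y' = -2 − -2.5000·(cos -1.0000 − cos 0.0000) = -3.1492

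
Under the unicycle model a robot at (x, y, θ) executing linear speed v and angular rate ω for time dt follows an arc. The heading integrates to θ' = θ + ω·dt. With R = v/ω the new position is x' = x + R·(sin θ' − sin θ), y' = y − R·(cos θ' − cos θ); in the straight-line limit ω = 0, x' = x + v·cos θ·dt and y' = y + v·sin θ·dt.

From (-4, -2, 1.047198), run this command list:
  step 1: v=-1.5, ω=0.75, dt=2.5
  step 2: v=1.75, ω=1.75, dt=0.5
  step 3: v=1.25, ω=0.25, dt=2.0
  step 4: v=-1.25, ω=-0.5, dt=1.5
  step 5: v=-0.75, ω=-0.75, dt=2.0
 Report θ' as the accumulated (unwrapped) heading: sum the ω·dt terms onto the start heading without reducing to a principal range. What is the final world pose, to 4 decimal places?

step 1: θ'=2.9222 (R=-2.0000) → pose (-2.7032, -4.9521, 2.9222)
step 2: θ'=3.7972 (R=1.0000) → pose (-3.5305, -5.1354, 3.7972)
step 3: θ'=4.2972 (R=5.0000) → pose (-5.0575, -7.0820, 4.2972)
step 4: θ'=3.5472 (R=2.5000) → pose (-3.7563, -5.7932, 3.5472)
step 5: θ'=2.0472 (R=1.0000) → pose (-2.4731, -6.2535, 2.0472)

(-2.4731, -6.2535, 2.0472)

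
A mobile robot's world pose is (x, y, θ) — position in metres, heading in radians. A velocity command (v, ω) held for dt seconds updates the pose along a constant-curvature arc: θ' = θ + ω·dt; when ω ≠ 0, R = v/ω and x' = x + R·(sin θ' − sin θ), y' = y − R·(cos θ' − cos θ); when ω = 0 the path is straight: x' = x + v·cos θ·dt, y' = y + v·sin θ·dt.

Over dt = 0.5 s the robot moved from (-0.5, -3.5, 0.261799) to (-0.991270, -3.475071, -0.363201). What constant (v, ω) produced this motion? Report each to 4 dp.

Δθ = -0.363201 − 0.261799 = -0.625000
ω = Δθ/dt = -0.625000/0.5 = -1.2500
R = Δx/(sin θ' − sin θ) = 0.8000
v = R·ω = 0.8000·-1.2500 = -1.0000

v = -1.0000, ω = -1.2500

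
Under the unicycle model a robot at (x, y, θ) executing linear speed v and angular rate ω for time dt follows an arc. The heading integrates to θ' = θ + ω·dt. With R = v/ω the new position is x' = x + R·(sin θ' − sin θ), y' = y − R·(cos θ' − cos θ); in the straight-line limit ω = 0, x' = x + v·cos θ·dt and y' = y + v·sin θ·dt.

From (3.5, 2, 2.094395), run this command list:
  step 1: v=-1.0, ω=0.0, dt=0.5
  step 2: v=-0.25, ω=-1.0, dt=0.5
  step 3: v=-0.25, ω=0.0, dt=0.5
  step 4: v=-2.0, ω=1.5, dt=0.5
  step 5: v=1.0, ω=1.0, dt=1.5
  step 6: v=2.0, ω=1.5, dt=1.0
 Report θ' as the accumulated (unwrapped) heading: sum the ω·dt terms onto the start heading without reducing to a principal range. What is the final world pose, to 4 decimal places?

(2.5897, -1.3180, 5.3444)

step 1: θ'=2.0944 (straight) → pose (3.7500, 1.5670, 2.0944)
step 2: θ'=1.5944 (R=0.2500) → pose (3.7834, 1.4479, 1.5944)
step 3: θ'=1.5944 (straight) → pose (3.7864, 1.3229, 1.5944)
step 4: θ'=2.3444 (R=-1.3333) → pose (4.1655, 0.4228, 2.3444)
step 5: θ'=3.8444 (R=1.0000) → pose (2.8037, 0.4871, 3.8444)
step 6: θ'=5.3444 (R=1.3333) → pose (2.5897, -1.3180, 5.3444)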